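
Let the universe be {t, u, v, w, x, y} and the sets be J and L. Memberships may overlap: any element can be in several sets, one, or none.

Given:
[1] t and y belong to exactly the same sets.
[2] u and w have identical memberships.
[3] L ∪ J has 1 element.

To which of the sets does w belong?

w: none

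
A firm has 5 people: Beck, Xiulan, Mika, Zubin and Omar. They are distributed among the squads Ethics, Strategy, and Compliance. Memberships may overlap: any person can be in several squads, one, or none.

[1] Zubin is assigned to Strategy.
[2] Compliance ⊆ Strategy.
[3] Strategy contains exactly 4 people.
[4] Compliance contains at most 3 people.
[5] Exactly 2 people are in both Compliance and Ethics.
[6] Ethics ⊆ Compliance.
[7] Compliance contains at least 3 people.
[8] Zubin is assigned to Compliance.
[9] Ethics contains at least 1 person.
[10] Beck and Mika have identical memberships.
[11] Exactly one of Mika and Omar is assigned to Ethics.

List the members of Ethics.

Ethics = {Beck, Mika}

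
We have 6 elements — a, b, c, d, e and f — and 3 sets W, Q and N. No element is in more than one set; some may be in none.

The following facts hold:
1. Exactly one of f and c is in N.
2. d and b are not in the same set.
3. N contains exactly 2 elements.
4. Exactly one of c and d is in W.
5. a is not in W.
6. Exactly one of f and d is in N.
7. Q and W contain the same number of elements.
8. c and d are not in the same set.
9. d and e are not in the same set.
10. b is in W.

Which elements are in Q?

Q = {a, d}

From (5): a ∉ W.
From (10): b ∈ W.
(2): d ∉ W.
(4) (exactly one): c ∈ W.
(1) (exactly one): f ∈ N.
(6) (exactly one): d ∉ N.
Suppose a ∉ Q: no assignment then satisfies all the clues, so a ∈ Q.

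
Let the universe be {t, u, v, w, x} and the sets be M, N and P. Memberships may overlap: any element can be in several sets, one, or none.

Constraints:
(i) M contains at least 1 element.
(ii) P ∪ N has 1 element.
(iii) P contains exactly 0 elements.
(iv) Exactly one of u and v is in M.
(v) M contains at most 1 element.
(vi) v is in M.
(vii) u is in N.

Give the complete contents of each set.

M = {v}; N = {u}; P = {}

From (vi): v ∈ M.
From (vii): u ∈ N.
(iii): P already has 0, so the rest are out.
(iv) (exactly one): u ∉ M.
(v): M already has 1, so the rest are out.
Suppose t ∈ N: no assignment then satisfies all the clues, so t ∉ N.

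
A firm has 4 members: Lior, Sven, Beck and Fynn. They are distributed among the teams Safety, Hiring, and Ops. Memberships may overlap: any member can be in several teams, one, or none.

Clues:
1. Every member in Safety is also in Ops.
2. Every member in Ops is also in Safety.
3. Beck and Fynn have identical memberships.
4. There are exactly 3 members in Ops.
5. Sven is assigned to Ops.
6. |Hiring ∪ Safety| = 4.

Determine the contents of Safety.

From (5): Sven ∈ Ops.
(2) with Sven ∈ Ops: Sven ∈ Safety.
Suppose Lior ∈ Safety: no assignment then satisfies all the clues, so Lior ∉ Safety.

Safety = {Beck, Fynn, Sven}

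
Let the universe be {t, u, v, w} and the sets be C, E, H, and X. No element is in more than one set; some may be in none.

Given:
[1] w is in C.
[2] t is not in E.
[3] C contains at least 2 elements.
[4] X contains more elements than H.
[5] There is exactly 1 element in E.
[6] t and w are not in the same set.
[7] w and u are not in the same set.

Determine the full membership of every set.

C = {v, w}; E = {u}; H = {}; X = {t}

From (1): w ∈ C.
From (2): t ∉ E.
(6): t ∉ C.
(7): u ∉ C.
(3): only 2 candidates remain for C, so all are in.
(5): only 1 candidates remain for E, so all are in.
Suppose t ∈ H: no assignment then satisfies all the clues, so t ∉ H.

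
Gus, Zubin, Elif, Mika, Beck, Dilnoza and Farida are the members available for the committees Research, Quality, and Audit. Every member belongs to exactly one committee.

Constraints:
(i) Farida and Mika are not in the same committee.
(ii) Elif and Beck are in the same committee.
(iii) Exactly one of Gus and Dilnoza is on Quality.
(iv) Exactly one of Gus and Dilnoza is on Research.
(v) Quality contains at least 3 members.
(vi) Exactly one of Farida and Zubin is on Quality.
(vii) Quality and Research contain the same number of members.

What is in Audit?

Audit = {Farida}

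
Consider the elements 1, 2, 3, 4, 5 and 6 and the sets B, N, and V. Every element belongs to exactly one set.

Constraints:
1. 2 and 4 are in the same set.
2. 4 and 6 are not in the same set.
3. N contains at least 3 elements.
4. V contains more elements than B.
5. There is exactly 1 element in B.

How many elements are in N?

3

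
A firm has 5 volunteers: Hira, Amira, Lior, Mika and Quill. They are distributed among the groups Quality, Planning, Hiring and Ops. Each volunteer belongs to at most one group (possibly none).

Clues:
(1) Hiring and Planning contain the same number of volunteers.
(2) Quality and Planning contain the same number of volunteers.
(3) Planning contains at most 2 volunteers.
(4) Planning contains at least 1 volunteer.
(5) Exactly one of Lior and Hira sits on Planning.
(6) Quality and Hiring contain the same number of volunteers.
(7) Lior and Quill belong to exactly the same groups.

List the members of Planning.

Planning = {Hira}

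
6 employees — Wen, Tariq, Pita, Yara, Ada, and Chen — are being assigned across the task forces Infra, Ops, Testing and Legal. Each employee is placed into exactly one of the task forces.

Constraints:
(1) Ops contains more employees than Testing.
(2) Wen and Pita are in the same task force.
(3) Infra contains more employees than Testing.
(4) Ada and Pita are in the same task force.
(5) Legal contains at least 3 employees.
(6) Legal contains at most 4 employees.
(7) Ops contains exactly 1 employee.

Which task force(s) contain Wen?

Wen: Legal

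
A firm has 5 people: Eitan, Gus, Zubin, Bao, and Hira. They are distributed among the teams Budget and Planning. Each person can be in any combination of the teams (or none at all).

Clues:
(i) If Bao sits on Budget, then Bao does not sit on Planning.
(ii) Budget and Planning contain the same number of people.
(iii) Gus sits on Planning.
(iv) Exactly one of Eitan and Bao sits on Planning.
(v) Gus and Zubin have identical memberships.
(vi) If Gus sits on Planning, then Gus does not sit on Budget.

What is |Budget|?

3

From (iii): Gus ∈ Planning.
(v): Zubin matches Gus: Zubin ∈ Planning.
(vi): Gus ∉ Budget.
(v): Zubin matches Gus: Zubin ∉ Budget.
Suppose Eitan ∉ Budget: no assignment then satisfies all the clues, so Eitan ∈ Budget.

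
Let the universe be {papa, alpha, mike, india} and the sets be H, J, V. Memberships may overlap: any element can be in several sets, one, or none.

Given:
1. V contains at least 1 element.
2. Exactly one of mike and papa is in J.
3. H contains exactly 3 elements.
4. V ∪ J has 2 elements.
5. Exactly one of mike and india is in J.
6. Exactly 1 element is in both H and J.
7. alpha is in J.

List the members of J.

J = {alpha, mike}

From (7): alpha ∈ J.
Suppose papa ∈ J: no assignment then satisfies all the clues, so papa ∉ J.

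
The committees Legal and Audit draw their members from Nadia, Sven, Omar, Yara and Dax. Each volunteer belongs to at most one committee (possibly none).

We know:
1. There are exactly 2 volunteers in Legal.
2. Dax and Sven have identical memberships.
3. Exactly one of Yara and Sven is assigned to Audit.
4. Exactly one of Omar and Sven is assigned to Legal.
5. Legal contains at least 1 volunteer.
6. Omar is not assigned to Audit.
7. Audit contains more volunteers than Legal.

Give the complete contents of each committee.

Legal = {Omar, Yara}; Audit = {Dax, Nadia, Sven}

From (6): Omar ∉ Audit.
Suppose Nadia ∈ Legal: no assignment then satisfies all the clues, so Nadia ∉ Legal.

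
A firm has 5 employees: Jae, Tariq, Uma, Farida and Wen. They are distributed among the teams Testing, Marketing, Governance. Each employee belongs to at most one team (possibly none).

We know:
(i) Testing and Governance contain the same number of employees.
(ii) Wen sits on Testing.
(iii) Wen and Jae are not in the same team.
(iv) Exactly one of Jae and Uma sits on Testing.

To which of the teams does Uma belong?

From (ii): Wen ∈ Testing.
(iii): Jae ∉ Testing.
(iv) (exactly one): Uma ∈ Testing.

Uma: Testing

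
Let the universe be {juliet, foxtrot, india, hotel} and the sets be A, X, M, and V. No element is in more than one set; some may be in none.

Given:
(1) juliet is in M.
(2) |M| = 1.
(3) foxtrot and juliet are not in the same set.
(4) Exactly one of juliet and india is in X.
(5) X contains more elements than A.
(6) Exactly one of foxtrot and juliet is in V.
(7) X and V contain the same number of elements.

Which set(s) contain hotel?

hotel: none

From (1): juliet ∈ M.
(2): M already has 1, so the rest are out.
(4) (exactly one): india ∈ X.
(6) (exactly one): foxtrot ∈ V.
Suppose hotel ∈ A: no assignment then satisfies all the clues, so hotel ∉ A.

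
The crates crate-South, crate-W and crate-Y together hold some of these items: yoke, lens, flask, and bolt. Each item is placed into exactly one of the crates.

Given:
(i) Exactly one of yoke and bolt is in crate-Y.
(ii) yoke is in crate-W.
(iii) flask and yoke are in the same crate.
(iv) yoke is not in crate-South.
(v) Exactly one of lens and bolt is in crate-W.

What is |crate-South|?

0

From (ii): yoke ∈ crate-W.
(i) (exactly one): bolt ∈ crate-Y.
(iii): flask matches yoke: flask ∉ crate-South.
(iii): flask matches yoke: flask ∈ crate-W.
(v) (exactly one): lens ∈ crate-W.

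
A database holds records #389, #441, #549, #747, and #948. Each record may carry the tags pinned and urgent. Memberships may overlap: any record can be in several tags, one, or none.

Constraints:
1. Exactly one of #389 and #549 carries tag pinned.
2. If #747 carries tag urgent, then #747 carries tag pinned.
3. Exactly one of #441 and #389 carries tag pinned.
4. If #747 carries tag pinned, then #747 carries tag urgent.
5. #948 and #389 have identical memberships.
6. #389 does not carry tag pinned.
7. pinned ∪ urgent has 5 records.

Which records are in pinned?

From (6): #389 ∉ pinned.
(1) (exactly one): #549 ∈ pinned.
(3) (exactly one): #441 ∈ pinned.
(5): #948 matches #389: #948 ∉ pinned.
Suppose #747 ∉ pinned: no assignment then satisfies all the clues, so #747 ∈ pinned.

pinned = {#441, #549, #747}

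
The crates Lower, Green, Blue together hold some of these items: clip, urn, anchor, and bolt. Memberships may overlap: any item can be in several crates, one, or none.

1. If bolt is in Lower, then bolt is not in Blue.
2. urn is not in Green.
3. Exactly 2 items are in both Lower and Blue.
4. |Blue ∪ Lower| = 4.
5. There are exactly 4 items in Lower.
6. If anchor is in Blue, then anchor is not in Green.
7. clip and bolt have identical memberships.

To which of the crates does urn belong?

From (2): urn ∉ Green.
(5): only 4 candidates remain for Lower, so all are in.
(1): bolt ∉ Blue.
(7): clip matches bolt: clip ∉ Blue.
Suppose urn ∉ Blue: no assignment then satisfies all the clues, so urn ∈ Blue.

urn: Blue, Lower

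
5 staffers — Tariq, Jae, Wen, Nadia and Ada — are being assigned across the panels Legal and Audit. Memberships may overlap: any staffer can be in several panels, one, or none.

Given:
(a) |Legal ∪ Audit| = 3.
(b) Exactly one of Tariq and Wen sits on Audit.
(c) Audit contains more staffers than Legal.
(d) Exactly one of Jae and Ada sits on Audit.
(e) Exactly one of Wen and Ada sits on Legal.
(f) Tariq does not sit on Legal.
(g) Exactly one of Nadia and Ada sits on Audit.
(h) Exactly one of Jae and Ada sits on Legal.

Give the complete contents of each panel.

Legal = {Jae, Wen}; Audit = {Jae, Nadia, Wen}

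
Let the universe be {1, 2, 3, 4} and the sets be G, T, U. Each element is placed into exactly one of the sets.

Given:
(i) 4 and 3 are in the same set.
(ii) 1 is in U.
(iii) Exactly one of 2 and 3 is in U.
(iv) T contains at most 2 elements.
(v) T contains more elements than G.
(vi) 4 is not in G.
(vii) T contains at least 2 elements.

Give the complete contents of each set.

G = {}; T = {3, 4}; U = {1, 2}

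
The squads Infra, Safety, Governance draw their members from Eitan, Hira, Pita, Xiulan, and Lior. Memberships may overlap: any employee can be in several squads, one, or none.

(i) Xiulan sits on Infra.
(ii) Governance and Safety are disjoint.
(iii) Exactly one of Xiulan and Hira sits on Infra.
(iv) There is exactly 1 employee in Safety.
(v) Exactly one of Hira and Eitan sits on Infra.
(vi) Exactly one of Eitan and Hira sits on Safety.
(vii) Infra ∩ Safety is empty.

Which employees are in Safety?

Safety = {Hira}

From (i): Xiulan ∈ Infra.
(iii) (exactly one): Hira ∉ Infra.
(v) (exactly one): Eitan ∈ Infra.
(vii) (disjoint): Eitan ∉ Safety.
(vii) (disjoint): Xiulan ∉ Safety.
(vi) (exactly one): Hira ∈ Safety.
(ii) (disjoint): Hira ∉ Governance.
(iv): Safety already has 1, so the rest are out.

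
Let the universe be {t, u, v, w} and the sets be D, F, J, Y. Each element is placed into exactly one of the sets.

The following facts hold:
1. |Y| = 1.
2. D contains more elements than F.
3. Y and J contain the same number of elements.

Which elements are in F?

F = {}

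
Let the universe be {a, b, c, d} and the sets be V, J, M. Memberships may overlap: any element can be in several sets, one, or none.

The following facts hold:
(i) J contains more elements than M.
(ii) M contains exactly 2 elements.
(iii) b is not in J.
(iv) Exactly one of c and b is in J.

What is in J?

From (iii): b ∉ J.
(iv) (exactly one): c ∈ J.
Suppose a ∉ J: no assignment then satisfies all the clues, so a ∈ J.

J = {a, c, d}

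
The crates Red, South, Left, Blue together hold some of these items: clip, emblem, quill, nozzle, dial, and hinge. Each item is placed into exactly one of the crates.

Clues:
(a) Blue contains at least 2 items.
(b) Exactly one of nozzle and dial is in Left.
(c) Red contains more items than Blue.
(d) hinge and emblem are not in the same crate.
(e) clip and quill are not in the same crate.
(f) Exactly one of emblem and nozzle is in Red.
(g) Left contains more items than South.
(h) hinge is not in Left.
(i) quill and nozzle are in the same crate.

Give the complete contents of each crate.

Red = {hinge, nozzle, quill}; South = {}; Left = {dial}; Blue = {clip, emblem}

From (h): hinge ∉ Left.
Suppose clip ∈ Red: no assignment then satisfies all the clues, so clip ∉ Red.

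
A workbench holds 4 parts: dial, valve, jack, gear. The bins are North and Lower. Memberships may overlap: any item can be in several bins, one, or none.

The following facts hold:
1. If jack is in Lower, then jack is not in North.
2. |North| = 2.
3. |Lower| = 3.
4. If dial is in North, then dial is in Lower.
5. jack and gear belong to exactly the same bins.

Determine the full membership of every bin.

North = {dial, valve}; Lower = {dial, gear, jack}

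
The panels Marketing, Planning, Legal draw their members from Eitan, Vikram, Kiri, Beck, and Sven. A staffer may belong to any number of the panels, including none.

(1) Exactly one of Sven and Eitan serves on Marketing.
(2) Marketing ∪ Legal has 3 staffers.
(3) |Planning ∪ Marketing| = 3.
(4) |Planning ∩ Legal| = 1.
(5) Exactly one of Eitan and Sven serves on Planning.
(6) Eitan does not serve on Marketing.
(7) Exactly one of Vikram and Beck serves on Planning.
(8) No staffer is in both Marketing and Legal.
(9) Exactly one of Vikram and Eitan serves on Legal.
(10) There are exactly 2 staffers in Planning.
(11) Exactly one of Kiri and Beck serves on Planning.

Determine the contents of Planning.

Planning = {Beck, Eitan}

From (6): Eitan ∉ Marketing.
(1) (exactly one): Sven ∈ Marketing.
(8) (disjoint): Sven ∉ Legal.
Suppose Eitan ∉ Planning: no assignment then satisfies all the clues, so Eitan ∈ Planning.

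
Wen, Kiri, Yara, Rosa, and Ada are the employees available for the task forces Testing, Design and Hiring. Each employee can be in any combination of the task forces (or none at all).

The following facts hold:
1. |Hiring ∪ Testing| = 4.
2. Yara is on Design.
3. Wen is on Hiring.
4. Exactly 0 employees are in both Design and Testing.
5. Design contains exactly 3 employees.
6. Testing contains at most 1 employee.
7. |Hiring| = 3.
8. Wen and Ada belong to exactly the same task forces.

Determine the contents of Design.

Design = {Ada, Wen, Yara}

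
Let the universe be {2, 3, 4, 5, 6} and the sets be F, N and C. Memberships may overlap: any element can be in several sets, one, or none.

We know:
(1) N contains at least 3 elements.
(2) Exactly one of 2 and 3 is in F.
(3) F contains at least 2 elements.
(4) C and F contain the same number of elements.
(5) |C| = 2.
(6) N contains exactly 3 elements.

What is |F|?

2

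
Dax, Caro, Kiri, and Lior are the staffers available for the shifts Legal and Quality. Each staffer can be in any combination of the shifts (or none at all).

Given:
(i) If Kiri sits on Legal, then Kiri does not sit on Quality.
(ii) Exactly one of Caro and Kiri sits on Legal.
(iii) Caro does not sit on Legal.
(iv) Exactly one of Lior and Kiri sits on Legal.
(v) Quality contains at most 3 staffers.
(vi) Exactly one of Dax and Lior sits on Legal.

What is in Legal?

Legal = {Dax, Kiri}

From (iii): Caro ∉ Legal.
(ii) (exactly one): Kiri ∈ Legal.
(iv) (exactly one): Lior ∉ Legal.
(vi) (exactly one): Dax ∈ Legal.
(i): Kiri ∉ Quality.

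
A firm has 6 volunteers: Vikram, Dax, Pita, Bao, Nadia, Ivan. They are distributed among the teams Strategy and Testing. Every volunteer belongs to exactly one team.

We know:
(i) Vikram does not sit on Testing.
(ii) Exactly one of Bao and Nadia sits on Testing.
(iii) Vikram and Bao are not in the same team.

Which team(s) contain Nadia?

Nadia: Strategy

From (i): Vikram ∉ Testing.
Only one team left: Vikram ∈ Strategy.
(iii): Bao ∉ Strategy.
Only one team left: Bao ∈ Testing.
(ii) (exactly one): Nadia ∉ Testing.
Only one team left: Nadia ∈ Strategy.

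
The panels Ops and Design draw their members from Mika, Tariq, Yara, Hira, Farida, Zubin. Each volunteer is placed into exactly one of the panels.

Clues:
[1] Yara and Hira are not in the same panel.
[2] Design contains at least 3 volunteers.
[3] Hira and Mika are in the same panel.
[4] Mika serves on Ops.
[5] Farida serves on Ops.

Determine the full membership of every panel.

From (4): Mika ∈ Ops.
From (5): Farida ∈ Ops.
(3): Hira matches Mika: Hira ∈ Ops.
(1): Yara ∉ Ops.
(2): only 3 candidates remain for Design, so all are in.

Ops = {Farida, Hira, Mika}; Design = {Tariq, Yara, Zubin}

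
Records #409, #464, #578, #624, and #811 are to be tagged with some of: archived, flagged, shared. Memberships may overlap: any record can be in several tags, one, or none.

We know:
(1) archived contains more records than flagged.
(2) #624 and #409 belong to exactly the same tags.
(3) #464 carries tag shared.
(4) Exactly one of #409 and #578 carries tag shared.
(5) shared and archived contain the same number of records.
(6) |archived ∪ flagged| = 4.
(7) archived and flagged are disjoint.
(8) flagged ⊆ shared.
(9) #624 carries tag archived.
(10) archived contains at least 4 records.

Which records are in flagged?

From (3): #464 ∈ shared.
From (9): #624 ∈ archived.
(2): #409 matches #624: #409 ∈ archived.
(7) (disjoint): #409 ∉ flagged.
(7) (disjoint): #624 ∉ flagged.
Suppose #464 ∈ flagged: no assignment then satisfies all the clues, so #464 ∉ flagged.

flagged = {}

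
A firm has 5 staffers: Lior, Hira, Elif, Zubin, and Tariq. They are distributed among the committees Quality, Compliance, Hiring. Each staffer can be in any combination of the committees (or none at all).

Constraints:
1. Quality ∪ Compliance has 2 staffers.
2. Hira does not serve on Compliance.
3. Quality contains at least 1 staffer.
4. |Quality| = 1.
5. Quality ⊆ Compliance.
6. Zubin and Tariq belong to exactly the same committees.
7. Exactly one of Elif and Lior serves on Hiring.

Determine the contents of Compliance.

Compliance = {Elif, Lior}

From (2): Hira ∉ Compliance.
(5) contrapositive: Hira ∉ Quality.
Suppose Lior ∉ Compliance: no assignment then satisfies all the clues, so Lior ∈ Compliance.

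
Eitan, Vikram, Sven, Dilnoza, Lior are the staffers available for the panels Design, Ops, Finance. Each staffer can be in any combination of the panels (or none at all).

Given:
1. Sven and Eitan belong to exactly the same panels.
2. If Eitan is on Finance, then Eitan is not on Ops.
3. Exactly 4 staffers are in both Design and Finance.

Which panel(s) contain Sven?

Sven: Design, Finance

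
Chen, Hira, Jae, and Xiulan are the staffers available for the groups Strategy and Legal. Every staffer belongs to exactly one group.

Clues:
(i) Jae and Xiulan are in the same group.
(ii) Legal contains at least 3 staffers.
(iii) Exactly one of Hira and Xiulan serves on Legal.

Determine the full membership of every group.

Strategy = {Hira}; Legal = {Chen, Jae, Xiulan}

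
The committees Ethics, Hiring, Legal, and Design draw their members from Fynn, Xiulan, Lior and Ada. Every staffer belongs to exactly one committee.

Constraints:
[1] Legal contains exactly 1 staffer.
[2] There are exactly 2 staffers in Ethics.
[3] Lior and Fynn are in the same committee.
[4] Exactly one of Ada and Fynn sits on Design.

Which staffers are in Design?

Design = {Ada}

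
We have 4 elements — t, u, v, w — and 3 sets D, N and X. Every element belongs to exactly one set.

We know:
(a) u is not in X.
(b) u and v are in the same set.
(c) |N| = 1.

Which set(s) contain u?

u: D

From (a): u ∉ X.
(b): v matches u: v ∉ X.
Suppose u ∉ D: no assignment then satisfies all the clues, so u ∈ D.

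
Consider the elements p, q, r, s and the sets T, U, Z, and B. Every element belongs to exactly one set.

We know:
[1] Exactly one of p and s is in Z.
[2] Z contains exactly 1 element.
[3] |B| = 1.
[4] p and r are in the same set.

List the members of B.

B = {q}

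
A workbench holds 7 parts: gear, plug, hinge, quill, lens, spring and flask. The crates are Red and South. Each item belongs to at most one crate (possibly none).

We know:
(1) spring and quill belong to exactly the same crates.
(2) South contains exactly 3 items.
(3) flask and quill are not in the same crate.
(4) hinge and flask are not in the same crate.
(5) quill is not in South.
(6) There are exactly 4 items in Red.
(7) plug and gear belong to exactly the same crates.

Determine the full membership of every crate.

From (5): quill ∉ South.
(1): spring matches quill: spring ∉ South.
Suppose gear ∈ Red: no assignment then satisfies all the clues, so gear ∉ Red.

Red = {hinge, lens, quill, spring}; South = {flask, gear, plug}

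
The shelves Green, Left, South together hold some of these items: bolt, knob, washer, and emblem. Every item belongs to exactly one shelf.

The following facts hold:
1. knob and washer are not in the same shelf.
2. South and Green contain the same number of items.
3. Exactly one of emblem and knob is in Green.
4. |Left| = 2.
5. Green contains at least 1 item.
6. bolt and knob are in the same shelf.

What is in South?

South = {washer}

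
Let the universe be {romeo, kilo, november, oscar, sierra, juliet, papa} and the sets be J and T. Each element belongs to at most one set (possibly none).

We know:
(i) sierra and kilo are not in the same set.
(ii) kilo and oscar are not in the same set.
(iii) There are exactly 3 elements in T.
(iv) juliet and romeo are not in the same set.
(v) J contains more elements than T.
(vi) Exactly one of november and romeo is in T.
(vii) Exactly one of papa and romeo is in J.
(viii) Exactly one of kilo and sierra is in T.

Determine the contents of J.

J = {juliet, kilo, november, papa}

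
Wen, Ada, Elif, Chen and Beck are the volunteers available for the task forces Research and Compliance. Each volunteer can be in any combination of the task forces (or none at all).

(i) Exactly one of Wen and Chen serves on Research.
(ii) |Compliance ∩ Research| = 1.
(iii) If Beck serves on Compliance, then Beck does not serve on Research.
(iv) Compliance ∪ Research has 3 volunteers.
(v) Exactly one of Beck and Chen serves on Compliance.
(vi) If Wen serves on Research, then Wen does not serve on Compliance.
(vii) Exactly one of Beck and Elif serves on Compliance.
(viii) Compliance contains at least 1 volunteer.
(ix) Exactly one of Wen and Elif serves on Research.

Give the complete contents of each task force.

Research = {Ada, Wen}; Compliance = {Ada, Beck}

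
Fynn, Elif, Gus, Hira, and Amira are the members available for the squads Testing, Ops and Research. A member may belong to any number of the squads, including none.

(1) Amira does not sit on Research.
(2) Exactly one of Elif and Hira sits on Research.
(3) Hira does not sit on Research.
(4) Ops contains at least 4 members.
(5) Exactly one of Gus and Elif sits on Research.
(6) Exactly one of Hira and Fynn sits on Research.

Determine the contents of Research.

Research = {Elif, Fynn}

From (1): Amira ∉ Research.
From (3): Hira ∉ Research.
(2) (exactly one): Elif ∈ Research.
(5) (exactly one): Gus ∉ Research.
(6) (exactly one): Fynn ∈ Research.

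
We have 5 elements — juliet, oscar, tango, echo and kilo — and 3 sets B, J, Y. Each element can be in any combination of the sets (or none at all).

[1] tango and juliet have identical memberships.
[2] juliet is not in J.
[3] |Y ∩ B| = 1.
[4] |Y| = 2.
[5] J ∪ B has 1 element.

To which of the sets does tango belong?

tango: none

From (2): juliet ∉ J.
(1): tango matches juliet: tango ∉ J.
Suppose tango ∈ B: no assignment then satisfies all the clues, so tango ∉ B.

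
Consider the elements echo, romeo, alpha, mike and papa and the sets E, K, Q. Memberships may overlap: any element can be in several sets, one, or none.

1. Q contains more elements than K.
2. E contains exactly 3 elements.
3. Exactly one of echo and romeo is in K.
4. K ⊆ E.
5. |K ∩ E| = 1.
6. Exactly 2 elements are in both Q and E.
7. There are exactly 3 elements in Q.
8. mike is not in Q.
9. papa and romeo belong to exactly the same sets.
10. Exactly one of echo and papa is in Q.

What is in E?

E = {echo, papa, romeo}

From (8): mike ∉ Q.
Suppose echo ∉ E: no assignment then satisfies all the clues, so echo ∈ E.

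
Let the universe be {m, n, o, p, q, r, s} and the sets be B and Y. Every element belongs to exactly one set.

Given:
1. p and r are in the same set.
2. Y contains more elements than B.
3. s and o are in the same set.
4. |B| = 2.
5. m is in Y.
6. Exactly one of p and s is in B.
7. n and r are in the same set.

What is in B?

B = {o, s}

From (5): m ∈ Y.
Suppose n ∈ B: no assignment then satisfies all the clues, so n ∉ B.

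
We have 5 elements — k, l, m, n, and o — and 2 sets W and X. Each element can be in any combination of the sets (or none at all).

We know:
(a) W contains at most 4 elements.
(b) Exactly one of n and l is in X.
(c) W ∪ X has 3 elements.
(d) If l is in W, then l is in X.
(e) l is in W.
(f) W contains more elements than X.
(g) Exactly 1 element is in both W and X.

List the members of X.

X = {l}

From (e): l ∈ W.
(d): l ∈ X.
(b) (exactly one): n ∉ X.
Suppose k ∈ X: no assignment then satisfies all the clues, so k ∉ X.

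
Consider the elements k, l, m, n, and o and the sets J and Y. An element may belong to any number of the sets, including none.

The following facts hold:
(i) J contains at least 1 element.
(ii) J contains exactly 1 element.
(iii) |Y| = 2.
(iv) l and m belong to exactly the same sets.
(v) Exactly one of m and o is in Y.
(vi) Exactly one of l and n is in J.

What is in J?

J = {n}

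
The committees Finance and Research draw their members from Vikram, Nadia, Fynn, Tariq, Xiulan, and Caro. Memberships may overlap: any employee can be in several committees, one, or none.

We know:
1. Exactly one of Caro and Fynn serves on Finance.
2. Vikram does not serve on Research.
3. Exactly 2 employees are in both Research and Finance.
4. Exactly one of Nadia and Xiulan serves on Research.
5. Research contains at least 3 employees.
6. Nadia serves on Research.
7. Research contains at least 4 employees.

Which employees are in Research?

From (2): Vikram ∉ Research.
From (6): Nadia ∈ Research.
(4) (exactly one): Xiulan ∉ Research.
(7): only 4 candidates remain for Research, so all are in.

Research = {Caro, Fynn, Nadia, Tariq}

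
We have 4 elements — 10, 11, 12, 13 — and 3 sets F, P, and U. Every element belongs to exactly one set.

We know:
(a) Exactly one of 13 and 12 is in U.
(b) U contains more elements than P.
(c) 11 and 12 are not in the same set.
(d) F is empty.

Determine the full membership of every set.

F = {}; P = {12}; U = {10, 11, 13}

(d): F already has 0, so the rest are out.
Suppose 10 ∈ P: no assignment then satisfies all the clues, so 10 ∉ P.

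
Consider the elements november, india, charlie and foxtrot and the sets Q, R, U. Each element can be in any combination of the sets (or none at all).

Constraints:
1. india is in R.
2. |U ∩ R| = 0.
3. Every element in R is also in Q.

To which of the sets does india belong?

india: Q, R

From (1): india ∈ R.
(3) with india ∈ R: india ∈ Q.
Suppose india ∈ U: no assignment then satisfies all the clues, so india ∉ U.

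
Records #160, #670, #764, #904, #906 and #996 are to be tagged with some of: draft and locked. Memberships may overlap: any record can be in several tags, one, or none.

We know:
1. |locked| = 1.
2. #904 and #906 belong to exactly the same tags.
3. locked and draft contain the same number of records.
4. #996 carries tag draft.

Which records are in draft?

From (4): #996 ∈ draft.
Suppose #160 ∈ draft: no assignment then satisfies all the clues, so #160 ∉ draft.

draft = {#996}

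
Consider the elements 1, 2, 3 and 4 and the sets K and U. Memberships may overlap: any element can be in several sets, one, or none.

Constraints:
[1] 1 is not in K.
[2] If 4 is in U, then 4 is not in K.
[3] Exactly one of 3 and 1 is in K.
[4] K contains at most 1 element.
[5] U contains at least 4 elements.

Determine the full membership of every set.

K = {3}; U = {1, 2, 3, 4}

From (1): 1 ∉ K.
(3) (exactly one): 3 ∈ K.
(4): K already has 1, so the rest are out.
(5): only 4 candidates remain for U, so all are in.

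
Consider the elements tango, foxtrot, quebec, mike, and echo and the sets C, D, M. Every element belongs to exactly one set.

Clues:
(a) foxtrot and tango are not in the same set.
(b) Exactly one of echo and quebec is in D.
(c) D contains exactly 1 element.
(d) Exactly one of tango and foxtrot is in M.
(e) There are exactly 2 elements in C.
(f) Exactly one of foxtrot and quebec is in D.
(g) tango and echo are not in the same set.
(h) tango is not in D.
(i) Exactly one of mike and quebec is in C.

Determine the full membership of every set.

C = {mike, tango}; D = {quebec}; M = {echo, foxtrot}

From (h): tango ∉ D.
Suppose tango ∉ C: no assignment then satisfies all the clues, so tango ∈ C.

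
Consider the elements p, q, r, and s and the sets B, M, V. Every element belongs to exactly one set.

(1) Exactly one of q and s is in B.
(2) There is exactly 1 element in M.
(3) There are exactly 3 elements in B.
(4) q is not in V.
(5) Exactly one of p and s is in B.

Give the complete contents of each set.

From (4): q ∉ V.
Suppose p ∉ B: no assignment then satisfies all the clues, so p ∈ B.

B = {p, q, r}; M = {s}; V = {}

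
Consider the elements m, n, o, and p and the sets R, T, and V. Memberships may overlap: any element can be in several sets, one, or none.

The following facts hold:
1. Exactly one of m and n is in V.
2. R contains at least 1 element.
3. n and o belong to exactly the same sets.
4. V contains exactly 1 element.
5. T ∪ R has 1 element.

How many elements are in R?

1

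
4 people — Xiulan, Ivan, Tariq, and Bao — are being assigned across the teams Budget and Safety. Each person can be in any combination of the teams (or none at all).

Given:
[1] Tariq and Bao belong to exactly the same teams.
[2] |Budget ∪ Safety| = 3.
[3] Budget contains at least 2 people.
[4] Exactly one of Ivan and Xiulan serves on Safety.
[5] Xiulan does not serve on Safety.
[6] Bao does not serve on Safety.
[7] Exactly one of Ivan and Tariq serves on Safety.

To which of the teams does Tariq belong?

From (5): Xiulan ∉ Safety.
From (6): Bao ∉ Safety.
(1): Tariq matches Bao: Tariq ∉ Safety.
(4) (exactly one): Ivan ∈ Safety.
Suppose Tariq ∉ Budget: no assignment then satisfies all the clues, so Tariq ∈ Budget.

Tariq: Budget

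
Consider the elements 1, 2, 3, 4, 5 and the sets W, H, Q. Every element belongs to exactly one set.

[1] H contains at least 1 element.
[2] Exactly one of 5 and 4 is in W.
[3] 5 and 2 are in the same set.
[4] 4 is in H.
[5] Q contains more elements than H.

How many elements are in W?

2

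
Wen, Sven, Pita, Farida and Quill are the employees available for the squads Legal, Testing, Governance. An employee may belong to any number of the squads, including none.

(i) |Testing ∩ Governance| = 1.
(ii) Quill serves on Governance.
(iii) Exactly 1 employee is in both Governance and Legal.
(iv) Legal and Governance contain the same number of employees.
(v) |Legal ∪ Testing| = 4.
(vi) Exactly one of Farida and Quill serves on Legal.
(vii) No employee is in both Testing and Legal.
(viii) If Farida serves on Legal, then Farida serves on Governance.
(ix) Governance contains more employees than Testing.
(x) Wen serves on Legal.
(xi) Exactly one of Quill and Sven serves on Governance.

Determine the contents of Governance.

Governance = {Farida, Pita, Quill}

From (ii): Quill ∈ Governance.
From (x): Wen ∈ Legal.
(vii) (disjoint): Wen ∉ Testing.
(xi) (exactly one): Sven ∉ Governance.
Suppose Wen ∈ Governance: no assignment then satisfies all the clues, so Wen ∉ Governance.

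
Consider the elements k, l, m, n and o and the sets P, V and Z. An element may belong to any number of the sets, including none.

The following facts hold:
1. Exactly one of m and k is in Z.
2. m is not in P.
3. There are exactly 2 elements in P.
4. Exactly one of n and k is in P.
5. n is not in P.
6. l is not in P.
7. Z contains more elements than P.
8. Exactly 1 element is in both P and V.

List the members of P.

P = {k, o}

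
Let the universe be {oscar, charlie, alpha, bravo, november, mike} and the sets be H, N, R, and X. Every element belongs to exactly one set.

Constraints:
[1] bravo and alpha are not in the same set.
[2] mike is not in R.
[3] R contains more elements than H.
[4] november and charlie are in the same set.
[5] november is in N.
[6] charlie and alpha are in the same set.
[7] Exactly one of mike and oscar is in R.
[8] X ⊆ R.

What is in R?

R = {bravo, oscar}

From (2): mike ∉ R.
From (5): november ∈ N.
(4): charlie matches november: charlie ∉ H.
(4): charlie matches november: charlie ∈ N.
(6): alpha matches charlie: alpha ∉ H.
(6): alpha matches charlie: alpha ∈ N.
(7) (exactly one): oscar ∈ R.
(8) contrapositive: mike ∉ X.
(1): bravo ∉ N.
Suppose bravo ∉ R: no assignment then satisfies all the clues, so bravo ∈ R.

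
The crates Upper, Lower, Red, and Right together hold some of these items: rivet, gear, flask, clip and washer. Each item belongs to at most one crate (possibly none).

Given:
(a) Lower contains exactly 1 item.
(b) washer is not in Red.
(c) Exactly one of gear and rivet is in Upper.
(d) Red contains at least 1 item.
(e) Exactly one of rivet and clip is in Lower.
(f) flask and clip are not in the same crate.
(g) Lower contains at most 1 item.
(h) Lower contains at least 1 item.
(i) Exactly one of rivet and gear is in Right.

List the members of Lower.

Lower = {clip}

From (b): washer ∉ Red.
Suppose rivet ∈ Lower: no assignment then satisfies all the clues, so rivet ∉ Lower.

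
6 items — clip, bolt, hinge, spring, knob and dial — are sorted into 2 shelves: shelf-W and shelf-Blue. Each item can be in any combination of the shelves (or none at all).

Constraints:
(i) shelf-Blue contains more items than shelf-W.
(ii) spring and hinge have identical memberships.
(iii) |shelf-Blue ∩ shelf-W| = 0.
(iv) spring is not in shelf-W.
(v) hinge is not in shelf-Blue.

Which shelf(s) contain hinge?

hinge: none

From (iv): spring ∉ shelf-W.
From (v): hinge ∉ shelf-Blue.
(ii): hinge matches spring: hinge ∉ shelf-W.
(ii): spring matches hinge: spring ∉ shelf-Blue.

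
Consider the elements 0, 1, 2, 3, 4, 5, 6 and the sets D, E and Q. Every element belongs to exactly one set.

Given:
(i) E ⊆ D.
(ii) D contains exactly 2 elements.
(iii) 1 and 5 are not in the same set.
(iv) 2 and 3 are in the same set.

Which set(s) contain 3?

3: Q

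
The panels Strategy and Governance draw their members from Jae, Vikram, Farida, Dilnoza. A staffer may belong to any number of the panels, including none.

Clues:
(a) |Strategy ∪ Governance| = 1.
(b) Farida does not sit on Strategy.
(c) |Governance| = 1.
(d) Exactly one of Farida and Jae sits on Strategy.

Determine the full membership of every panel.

Strategy = {Jae}; Governance = {Jae}

From (b): Farida ∉ Strategy.
(d) (exactly one): Jae ∈ Strategy.
Suppose Jae ∉ Governance: no assignment then satisfies all the clues, so Jae ∈ Governance.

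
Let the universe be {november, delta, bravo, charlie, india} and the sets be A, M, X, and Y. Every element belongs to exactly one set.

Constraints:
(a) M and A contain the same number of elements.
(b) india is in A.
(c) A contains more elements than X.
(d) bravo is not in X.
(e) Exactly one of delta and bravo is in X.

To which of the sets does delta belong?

From (b): india ∈ A.
From (d): bravo ∉ X.
(e) (exactly one): delta ∈ X.

delta: X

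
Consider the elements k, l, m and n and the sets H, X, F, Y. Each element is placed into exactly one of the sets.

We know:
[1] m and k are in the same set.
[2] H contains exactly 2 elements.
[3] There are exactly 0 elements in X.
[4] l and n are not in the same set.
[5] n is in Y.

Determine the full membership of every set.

H = {k, m}; X = {}; F = {l}; Y = {n}

From (5): n ∈ Y.
(3): X already has 0, so the rest are out.
(4): l ∉ Y.
Suppose k ∉ H: no assignment then satisfies all the clues, so k ∈ H.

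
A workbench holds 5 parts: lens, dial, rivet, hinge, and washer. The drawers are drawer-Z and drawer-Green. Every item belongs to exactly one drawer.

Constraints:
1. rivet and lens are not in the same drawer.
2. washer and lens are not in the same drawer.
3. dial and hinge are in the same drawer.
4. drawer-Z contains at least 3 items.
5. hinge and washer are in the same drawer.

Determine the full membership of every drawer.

drawer-Z = {dial, hinge, rivet, washer}; drawer-Green = {lens}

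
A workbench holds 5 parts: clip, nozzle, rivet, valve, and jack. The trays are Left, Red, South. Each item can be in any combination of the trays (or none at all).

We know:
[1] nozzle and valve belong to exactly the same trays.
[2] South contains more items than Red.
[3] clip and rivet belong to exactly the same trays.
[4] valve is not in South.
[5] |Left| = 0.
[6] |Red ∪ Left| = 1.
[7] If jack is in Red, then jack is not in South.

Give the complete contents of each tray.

Left = {}; Red = {jack}; South = {clip, rivet}

From (4): valve ∉ South.
(1): nozzle matches valve: nozzle ∉ South.
(5): Left already has 0, so the rest are out.
Suppose clip ∈ Red: no assignment then satisfies all the clues, so clip ∉ Red.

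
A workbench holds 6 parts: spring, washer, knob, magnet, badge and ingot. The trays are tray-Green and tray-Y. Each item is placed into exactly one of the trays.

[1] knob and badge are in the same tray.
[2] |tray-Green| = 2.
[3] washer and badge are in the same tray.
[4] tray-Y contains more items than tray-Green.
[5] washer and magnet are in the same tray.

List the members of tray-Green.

tray-Green = {ingot, spring}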